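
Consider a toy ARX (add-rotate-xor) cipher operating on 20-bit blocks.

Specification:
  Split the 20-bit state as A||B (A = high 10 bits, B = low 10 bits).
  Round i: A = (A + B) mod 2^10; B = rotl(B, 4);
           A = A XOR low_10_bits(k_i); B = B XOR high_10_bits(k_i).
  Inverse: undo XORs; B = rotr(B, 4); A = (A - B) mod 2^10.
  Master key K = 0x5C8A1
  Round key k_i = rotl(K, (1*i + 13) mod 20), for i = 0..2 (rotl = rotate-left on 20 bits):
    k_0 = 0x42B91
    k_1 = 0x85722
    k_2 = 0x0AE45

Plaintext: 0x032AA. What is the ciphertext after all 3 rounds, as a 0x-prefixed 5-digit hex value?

s_0 = plaintext = 0x032AA
s_1 = Round(s_0, k_0) = 0x49FA0
s_2 = Round(s_1, k_1) = 0xF941B
s_3 = Round(s_2, k_2) = 0x9159B

0x9159B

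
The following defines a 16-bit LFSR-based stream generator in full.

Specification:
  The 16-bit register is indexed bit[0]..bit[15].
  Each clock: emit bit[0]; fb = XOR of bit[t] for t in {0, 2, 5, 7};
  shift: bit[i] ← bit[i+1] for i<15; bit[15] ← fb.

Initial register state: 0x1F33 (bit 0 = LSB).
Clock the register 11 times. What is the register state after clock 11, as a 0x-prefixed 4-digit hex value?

reg_0 = 0x1F33
clock 1: out=1, reg = 0x0F99
clock 2: out=1, reg = 0x07CC
clock 3: out=0, reg = 0x03E6
clock 4: out=0, reg = 0x81F3
clock 5: out=1, reg = 0xC0F9
clock 6: out=1, reg = 0xE07C
clock 7: out=0, reg = 0x703E
clock 8: out=0, reg = 0x381F
clock 9: out=1, reg = 0x1C0F
clock 10: out=1, reg = 0x0E07
clock 11: out=1, reg = 0x0703

0x0703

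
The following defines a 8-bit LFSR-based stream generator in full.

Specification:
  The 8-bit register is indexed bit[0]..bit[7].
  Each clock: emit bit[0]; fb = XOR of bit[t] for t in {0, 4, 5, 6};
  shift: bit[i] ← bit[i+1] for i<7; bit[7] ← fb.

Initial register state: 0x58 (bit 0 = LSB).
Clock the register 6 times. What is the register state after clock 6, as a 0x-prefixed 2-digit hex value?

0x59

reg_0 = 0x58
clock 1: out=0, reg = 0x2C
clock 2: out=0, reg = 0x96
clock 3: out=0, reg = 0xCB
clock 4: out=1, reg = 0x65
clock 5: out=1, reg = 0xB2
clock 6: out=0, reg = 0x59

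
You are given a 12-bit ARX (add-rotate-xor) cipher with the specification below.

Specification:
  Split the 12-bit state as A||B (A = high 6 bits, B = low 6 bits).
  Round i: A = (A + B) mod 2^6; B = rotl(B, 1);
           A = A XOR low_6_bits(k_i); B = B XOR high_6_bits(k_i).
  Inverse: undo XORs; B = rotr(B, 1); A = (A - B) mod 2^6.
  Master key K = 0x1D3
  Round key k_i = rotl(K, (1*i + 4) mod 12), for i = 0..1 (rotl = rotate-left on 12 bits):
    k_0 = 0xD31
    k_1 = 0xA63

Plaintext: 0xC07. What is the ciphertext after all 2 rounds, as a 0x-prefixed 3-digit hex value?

0x8DC

s_0 = plaintext = 0xC07
s_1 = Round(s_0, k_0) = 0x1BA
s_2 = Round(s_1, k_1) = 0x8DC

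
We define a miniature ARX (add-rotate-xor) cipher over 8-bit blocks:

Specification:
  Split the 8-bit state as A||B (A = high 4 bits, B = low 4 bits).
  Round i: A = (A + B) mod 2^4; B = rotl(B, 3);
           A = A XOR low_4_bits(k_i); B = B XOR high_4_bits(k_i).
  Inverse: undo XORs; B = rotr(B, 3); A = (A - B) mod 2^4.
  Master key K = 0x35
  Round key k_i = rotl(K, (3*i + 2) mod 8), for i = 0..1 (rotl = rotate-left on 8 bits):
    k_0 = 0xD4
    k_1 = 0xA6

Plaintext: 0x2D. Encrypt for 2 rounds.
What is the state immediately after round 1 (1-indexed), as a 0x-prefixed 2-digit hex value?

0xB3

s_0 = plaintext = 0x2D
s_1 = Round(s_0, k_0) = 0xB3
s_2 = Round(s_1, k_1) = 0x83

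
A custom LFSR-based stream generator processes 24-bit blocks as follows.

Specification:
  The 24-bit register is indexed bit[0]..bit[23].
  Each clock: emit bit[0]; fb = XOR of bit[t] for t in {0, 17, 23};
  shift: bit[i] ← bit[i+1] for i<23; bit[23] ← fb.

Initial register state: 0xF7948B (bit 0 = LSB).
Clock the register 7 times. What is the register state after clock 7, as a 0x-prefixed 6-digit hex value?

0x5FEF29

reg_0 = 0xF7948B
clock 1: out=1, reg = 0xFBCA45
clock 2: out=1, reg = 0xFDE522
clock 3: out=0, reg = 0xFEF291
clock 4: out=1, reg = 0xFF7948
clock 5: out=0, reg = 0x7FBCA4
clock 6: out=0, reg = 0xBFDE52
clock 7: out=0, reg = 0x5FEF29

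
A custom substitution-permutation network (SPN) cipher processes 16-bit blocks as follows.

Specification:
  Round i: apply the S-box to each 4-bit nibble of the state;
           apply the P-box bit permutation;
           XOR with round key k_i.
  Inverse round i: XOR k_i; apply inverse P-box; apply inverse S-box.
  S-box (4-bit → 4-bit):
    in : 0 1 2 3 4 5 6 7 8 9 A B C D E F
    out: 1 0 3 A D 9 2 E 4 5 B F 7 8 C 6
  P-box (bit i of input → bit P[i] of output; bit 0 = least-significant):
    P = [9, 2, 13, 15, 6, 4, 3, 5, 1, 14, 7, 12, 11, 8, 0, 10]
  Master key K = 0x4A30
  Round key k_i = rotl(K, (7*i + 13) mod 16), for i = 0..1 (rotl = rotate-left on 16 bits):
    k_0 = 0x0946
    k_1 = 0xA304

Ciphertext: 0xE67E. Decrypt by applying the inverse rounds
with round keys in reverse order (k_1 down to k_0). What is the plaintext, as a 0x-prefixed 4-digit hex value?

0xC4AC

s_0 = ciphertext = 0xE67E
s_1 = InvRound(s_0, k_1) = 0x32B1
s_2 = InvRound(s_1, k_0) = 0xC4AC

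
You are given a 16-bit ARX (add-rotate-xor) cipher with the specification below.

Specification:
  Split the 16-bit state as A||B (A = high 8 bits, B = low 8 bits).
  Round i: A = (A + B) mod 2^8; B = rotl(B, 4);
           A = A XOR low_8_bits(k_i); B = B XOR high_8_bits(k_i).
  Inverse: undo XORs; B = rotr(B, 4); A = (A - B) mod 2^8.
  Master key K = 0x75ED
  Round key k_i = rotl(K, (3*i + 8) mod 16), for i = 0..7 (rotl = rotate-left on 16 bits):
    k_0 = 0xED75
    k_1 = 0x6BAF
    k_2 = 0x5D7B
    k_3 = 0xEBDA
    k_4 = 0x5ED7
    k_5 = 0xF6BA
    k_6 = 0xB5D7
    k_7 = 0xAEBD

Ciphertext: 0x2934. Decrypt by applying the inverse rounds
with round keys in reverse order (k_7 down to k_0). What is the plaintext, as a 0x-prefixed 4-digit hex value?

s_0 = ciphertext = 0x2934
s_1 = InvRound(s_0, k_7) = 0xEBA9
s_2 = InvRound(s_1, k_6) = 0x7BC1
s_3 = InvRound(s_2, k_5) = 0x4E73
s_4 = InvRound(s_3, k_4) = 0xC7D2
s_5 = InvRound(s_4, k_3) = 0x8A93
s_6 = InvRound(s_5, k_2) = 0x05EC
s_7 = InvRound(s_6, k_1) = 0x3278
s_8 = InvRound(s_7, k_0) = 0xEE59

0xEE59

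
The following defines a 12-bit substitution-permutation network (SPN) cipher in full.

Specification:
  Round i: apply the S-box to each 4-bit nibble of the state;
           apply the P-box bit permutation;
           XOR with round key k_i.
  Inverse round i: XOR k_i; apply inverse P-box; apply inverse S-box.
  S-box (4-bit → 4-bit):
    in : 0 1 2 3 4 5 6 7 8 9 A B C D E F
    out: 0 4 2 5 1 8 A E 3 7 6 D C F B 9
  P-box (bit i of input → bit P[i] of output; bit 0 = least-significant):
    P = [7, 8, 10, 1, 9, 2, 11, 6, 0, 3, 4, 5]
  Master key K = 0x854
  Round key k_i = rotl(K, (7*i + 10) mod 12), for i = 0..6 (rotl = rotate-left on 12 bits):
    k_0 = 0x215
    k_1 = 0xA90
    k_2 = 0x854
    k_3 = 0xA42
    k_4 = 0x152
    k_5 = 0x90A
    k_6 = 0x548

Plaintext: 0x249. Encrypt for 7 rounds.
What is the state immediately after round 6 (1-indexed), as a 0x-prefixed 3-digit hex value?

s_0 = plaintext = 0x249
s_1 = Round(s_0, k_0) = 0x59D
s_2 = Round(s_1, k_1) = 0x536
s_3 = Round(s_2, k_2) = 0x376
s_4 = Round(s_3, k_3) = 0x315
s_5 = Round(s_4, k_4) = 0x941
s_6 = Round(s_5, k_5) = 0xF13
s_7 = Round(s_6, k_6) = 0x9E9

0xF13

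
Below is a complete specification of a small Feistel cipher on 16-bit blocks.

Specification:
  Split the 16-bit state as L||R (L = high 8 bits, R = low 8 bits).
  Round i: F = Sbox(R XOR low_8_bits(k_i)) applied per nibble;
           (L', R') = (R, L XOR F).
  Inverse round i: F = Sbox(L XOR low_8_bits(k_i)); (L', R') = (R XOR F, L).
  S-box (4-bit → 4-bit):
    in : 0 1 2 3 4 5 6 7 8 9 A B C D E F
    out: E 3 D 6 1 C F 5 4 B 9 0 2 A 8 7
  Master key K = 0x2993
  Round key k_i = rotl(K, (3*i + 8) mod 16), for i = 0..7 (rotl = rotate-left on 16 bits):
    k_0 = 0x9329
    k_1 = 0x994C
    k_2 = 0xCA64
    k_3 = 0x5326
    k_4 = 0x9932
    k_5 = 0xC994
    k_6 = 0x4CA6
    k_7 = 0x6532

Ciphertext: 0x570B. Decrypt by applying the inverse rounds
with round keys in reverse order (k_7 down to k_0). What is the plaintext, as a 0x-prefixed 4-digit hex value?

0xA7FB

s_0 = ciphertext = 0x570B
s_1 = InvRound(s_0, k_7) = 0xF757
s_2 = InvRound(s_1, k_6) = 0x94F7
s_3 = InvRound(s_2, k_5) = 0x1994
s_4 = InvRound(s_3, k_4) = 0x4419
s_5 = InvRound(s_4, k_3) = 0xE444
s_6 = InvRound(s_5, k_2) = 0x0AE4
s_7 = InvRound(s_6, k_1) = 0xFB0A
s_8 = InvRound(s_7, k_0) = 0xA7FB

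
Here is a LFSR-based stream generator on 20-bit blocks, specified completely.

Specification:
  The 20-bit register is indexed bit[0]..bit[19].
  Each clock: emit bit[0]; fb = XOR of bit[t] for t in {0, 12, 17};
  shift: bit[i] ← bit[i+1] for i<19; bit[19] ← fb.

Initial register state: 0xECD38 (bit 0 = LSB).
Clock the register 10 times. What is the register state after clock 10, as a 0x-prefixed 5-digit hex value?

0xA2FB3

reg_0 = 0xECD38
clock 1: out=0, reg = 0xF669C
clock 2: out=0, reg = 0xFB34E
clock 3: out=0, reg = 0x7D9A7
clock 4: out=1, reg = 0xBECD3
clock 5: out=1, reg = 0x5F669
clock 6: out=1, reg = 0x2FB34
clock 7: out=0, reg = 0x17D9A
clock 8: out=0, reg = 0x8BECD
clock 9: out=1, reg = 0x45F66
clock 10: out=0, reg = 0xA2FB3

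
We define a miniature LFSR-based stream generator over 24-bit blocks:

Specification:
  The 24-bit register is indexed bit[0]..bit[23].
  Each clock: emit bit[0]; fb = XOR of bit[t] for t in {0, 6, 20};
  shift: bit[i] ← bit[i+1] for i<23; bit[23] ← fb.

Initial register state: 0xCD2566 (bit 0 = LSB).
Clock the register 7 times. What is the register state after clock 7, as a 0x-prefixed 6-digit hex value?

reg_0 = 0xCD2566
clock 1: out=0, reg = 0xE692B3
clock 2: out=1, reg = 0xF34959
clock 3: out=1, reg = 0xF9A4AC
clock 4: out=0, reg = 0xFCD256
clock 5: out=0, reg = 0x7E692B
clock 6: out=1, reg = 0x3F3495
clock 7: out=1, reg = 0x1F9A4A

0x1F9A4A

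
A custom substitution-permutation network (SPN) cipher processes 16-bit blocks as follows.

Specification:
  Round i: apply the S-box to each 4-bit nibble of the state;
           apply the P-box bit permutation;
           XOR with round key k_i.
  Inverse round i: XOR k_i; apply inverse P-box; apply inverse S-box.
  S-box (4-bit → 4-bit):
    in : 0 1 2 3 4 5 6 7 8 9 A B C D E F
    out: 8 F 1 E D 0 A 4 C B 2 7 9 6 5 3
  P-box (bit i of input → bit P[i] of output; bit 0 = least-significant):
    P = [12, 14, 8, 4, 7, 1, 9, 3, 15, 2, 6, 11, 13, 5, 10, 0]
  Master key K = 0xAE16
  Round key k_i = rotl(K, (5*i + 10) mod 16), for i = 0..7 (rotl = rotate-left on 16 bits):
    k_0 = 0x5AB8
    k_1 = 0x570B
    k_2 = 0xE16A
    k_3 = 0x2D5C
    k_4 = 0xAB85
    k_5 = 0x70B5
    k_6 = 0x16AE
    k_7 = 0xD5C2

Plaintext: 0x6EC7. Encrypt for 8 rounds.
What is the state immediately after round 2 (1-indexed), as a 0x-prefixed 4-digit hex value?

0x827F

s_0 = plaintext = 0x6EC7
s_1 = Round(s_0, k_0) = 0xDB51
s_2 = Round(s_1, k_1) = 0x827F
s_3 = Round(s_2, k_2) = 0x376B
s_4 = Round(s_3, k_3) = 0x7837
s_5 = Round(s_4, k_4) = 0xA4CF
s_6 = Round(s_5, k_5) = 0xA85D
s_7 = Round(s_6, k_6) = 0x5FCE
s_8 = Round(s_7, k_7) = 0x444E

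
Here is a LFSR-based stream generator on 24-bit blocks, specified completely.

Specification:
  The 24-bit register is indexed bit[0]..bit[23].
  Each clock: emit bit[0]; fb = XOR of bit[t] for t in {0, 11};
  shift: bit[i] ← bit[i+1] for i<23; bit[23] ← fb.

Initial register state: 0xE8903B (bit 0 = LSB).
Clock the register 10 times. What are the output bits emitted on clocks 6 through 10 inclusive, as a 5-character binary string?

10000

reg_0 = 0xE8903B
clock 1: out=1, reg = 0xF4481D
clock 2: out=1, reg = 0x7A240E
clock 3: out=0, reg = 0x3D1207
clock 4: out=1, reg = 0x9E8903
clock 5: out=1, reg = 0x4F4481
clock 6: out=1, reg = 0xA7A240
clock 7: out=0, reg = 0x53D120
clock 8: out=0, reg = 0x29E890
clock 9: out=0, reg = 0x94F448
clock 10: out=0, reg = 0x4A7A24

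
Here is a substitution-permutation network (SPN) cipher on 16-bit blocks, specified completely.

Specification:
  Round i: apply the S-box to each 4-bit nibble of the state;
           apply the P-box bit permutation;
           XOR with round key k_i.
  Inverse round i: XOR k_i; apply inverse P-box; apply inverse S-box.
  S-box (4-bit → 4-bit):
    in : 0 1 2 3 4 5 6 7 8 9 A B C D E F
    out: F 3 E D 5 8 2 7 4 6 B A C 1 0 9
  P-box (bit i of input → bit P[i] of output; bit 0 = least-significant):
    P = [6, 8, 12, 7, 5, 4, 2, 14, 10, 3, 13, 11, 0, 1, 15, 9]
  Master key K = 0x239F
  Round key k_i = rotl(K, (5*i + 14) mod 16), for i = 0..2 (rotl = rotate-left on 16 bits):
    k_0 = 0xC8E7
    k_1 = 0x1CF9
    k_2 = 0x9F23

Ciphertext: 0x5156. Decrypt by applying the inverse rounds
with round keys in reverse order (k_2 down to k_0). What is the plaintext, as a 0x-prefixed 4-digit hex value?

s_0 = ciphertext = 0x5156
s_1 = InvRound(s_0, k_2) = 0x3F0D
s_2 = InvRound(s_1, k_1) = 0x587A
s_3 = InvRound(s_2, k_0) = 0x469C

0x469C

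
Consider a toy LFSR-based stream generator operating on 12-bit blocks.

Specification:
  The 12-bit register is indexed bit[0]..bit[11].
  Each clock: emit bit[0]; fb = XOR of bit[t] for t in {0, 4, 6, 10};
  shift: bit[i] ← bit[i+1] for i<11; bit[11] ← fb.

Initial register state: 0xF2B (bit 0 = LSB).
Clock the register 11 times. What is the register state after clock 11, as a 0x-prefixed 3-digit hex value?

0xC3D

reg_0 = 0xF2B
clock 1: out=1, reg = 0x795
clock 2: out=1, reg = 0xBCA
clock 3: out=0, reg = 0xDE5
clock 4: out=1, reg = 0xEF2
clock 5: out=0, reg = 0xF79
clock 6: out=1, reg = 0x7BC
clock 7: out=0, reg = 0x3DE
clock 8: out=0, reg = 0x1EF
clock 9: out=1, reg = 0x0F7
clock 10: out=1, reg = 0x87B
clock 11: out=1, reg = 0xC3D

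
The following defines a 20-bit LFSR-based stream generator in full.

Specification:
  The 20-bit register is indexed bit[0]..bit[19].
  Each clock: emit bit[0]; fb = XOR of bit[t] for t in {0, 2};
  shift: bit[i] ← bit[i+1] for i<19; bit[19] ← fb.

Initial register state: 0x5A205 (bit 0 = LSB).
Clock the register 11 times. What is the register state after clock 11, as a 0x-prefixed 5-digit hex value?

reg_0 = 0x5A205
clock 1: out=1, reg = 0x2D102
clock 2: out=0, reg = 0x16881
clock 3: out=1, reg = 0x8B440
clock 4: out=0, reg = 0x45A20
clock 5: out=0, reg = 0x22D10
clock 6: out=0, reg = 0x11688
clock 7: out=0, reg = 0x08B44
clock 8: out=0, reg = 0x845A2
clock 9: out=0, reg = 0x422D1
clock 10: out=1, reg = 0xA1168
clock 11: out=0, reg = 0x508B4

0x508B4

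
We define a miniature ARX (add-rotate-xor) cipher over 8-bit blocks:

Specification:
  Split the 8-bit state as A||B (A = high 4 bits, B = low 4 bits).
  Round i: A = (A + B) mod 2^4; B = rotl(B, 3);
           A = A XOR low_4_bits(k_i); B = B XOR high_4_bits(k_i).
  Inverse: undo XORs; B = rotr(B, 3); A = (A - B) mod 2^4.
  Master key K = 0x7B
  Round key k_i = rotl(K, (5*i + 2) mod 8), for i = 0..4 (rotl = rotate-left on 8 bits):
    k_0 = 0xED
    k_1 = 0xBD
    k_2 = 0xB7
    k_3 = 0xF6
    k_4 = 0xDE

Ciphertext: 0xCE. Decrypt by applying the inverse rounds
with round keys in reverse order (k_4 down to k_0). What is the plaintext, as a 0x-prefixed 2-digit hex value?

0x97

s_0 = ciphertext = 0xCE
s_1 = InvRound(s_0, k_4) = 0xC6
s_2 = InvRound(s_1, k_3) = 0x73
s_3 = InvRound(s_2, k_2) = 0xF1
s_4 = InvRound(s_3, k_1) = 0xD5
s_5 = InvRound(s_4, k_0) = 0x97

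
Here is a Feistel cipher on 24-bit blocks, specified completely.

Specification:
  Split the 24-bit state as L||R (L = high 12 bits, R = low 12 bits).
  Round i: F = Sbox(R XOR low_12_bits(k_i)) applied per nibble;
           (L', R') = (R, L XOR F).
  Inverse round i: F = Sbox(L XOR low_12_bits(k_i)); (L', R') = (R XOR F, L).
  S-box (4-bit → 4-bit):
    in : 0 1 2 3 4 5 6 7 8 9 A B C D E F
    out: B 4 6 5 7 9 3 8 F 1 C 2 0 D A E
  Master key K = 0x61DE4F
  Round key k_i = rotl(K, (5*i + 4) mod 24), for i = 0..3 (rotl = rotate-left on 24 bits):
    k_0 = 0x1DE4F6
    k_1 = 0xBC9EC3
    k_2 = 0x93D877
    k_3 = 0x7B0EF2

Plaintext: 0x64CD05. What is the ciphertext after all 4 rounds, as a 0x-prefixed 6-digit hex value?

0x0D365D

s_0 = plaintext = 0x64CD05
s_1 = Round(s_0, k_0) = 0xD057A9
s_2 = Round(s_1, k_1) = 0x7A9C39
s_3 = Round(s_2, k_2) = 0xC390D3
s_4 = Round(s_3, k_3) = 0x0D365D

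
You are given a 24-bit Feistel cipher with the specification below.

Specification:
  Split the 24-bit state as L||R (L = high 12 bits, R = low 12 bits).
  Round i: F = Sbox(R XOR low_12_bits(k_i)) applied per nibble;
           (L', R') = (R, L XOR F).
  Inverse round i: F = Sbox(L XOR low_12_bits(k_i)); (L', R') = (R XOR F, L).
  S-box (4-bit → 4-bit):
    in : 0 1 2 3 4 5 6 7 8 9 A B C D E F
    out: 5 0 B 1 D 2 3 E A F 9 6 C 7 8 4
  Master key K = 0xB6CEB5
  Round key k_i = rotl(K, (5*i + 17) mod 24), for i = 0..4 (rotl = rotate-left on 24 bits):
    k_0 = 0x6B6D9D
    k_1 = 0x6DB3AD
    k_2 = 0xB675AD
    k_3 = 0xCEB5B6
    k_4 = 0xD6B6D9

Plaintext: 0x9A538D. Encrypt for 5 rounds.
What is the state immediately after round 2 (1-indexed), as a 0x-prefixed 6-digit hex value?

0x1A08DA

s_0 = plaintext = 0x9A538D
s_1 = Round(s_0, k_0) = 0x38D1A0
s_2 = Round(s_1, k_1) = 0x1A08DA
s_3 = Round(s_2, k_2) = 0x8DA64E
s_4 = Round(s_3, k_3) = 0x64E990
s_5 = Round(s_4, k_4) = 0x990291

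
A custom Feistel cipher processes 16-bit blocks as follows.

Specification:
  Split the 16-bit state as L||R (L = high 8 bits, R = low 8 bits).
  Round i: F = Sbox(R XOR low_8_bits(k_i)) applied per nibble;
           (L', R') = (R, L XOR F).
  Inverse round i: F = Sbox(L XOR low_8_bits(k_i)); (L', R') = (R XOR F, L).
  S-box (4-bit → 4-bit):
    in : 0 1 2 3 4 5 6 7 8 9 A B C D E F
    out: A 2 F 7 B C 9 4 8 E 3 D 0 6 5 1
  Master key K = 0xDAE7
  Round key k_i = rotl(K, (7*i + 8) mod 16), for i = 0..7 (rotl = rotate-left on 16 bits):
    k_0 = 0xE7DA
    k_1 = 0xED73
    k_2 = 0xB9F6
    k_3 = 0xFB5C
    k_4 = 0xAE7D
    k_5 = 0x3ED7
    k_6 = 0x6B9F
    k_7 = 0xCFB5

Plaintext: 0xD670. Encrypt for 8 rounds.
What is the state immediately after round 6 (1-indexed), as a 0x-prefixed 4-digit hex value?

s_0 = plaintext = 0xD670
s_1 = Round(s_0, k_0) = 0x70E5
s_2 = Round(s_1, k_1) = 0xE599
s_3 = Round(s_2, k_2) = 0x9974
s_4 = Round(s_3, k_3) = 0x7461
s_5 = Round(s_4, k_4) = 0x6154
s_6 = Round(s_5, k_5) = 0x54E6
s_7 = Round(s_6, k_6) = 0xE61A
s_8 = Round(s_7, k_7) = 0x1AD7

0x54E6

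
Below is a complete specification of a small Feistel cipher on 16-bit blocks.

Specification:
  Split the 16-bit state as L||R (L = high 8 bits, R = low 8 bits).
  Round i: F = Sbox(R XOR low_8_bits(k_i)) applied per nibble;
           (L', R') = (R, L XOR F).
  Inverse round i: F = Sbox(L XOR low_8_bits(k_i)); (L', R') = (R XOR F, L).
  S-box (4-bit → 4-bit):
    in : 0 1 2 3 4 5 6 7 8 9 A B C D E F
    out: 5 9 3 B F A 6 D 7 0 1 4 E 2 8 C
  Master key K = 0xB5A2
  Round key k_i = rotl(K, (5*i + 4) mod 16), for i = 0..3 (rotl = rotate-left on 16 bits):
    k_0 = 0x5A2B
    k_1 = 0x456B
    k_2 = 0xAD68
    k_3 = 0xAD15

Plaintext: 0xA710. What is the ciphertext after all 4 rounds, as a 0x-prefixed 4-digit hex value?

0x0F56

s_0 = plaintext = 0xA710
s_1 = Round(s_0, k_0) = 0x1013
s_2 = Round(s_1, k_1) = 0x13C7
s_3 = Round(s_2, k_2) = 0xC70F
s_4 = Round(s_3, k_3) = 0x0F56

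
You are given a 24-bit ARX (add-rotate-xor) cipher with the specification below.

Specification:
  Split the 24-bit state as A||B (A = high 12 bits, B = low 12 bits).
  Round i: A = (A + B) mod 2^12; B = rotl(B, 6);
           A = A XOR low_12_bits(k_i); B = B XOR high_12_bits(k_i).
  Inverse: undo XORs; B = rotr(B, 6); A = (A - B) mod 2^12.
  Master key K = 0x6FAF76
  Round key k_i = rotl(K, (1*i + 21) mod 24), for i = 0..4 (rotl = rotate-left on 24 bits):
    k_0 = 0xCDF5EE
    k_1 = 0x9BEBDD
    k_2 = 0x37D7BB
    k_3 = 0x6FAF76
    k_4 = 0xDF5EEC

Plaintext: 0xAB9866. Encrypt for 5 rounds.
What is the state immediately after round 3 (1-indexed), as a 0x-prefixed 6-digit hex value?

s_0 = plaintext = 0xAB9866
s_1 = Round(s_0, k_0) = 0x6F157E
s_2 = Round(s_1, k_1) = 0x7B262B
s_3 = Round(s_2, k_2) = 0xA669A5
s_4 = Round(s_3, k_3) = 0xB7DF9C
s_5 = Round(s_4, k_4) = 0x5F5ACB

0xA669A5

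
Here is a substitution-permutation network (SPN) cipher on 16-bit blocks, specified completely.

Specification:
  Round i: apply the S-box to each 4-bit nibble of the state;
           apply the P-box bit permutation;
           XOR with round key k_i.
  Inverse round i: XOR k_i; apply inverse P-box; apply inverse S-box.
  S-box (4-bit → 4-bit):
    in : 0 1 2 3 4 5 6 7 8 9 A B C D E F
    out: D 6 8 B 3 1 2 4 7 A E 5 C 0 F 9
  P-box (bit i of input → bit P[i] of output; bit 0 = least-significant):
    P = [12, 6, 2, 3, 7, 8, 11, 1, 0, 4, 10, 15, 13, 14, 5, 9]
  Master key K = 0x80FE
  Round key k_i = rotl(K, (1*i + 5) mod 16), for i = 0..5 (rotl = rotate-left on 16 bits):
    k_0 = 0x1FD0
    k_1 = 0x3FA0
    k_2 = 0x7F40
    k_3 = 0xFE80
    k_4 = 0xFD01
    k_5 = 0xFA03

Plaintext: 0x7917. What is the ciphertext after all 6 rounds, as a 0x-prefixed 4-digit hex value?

s_0 = plaintext = 0x7917
s_1 = Round(s_0, k_0) = 0x96E4
s_2 = Round(s_1, k_1) = 0x6472
s_3 = Round(s_2, k_2) = 0x3759
s_4 = Round(s_3, k_3) = 0x9848
s_5 = Round(s_4, k_4) = 0xAAD4
s_6 = Round(s_5, k_5) = 0x2C73

0x2C73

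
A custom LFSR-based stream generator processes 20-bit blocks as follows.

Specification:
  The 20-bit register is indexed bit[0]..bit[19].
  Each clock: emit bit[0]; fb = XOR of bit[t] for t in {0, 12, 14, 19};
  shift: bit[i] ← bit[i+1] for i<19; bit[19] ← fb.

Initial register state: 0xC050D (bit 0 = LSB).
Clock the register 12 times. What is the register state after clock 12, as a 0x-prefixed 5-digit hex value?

reg_0 = 0xC050D
clock 1: out=1, reg = 0x60286
clock 2: out=0, reg = 0x30143
clock 3: out=1, reg = 0x980A1
clock 4: out=1, reg = 0x4C050
clock 5: out=0, reg = 0xA6028
clock 6: out=0, reg = 0x53014
clock 7: out=0, reg = 0xA980A
clock 8: out=0, reg = 0x54C05
clock 9: out=1, reg = 0x2A602
clock 10: out=0, reg = 0x15301
clock 11: out=1, reg = 0x8A980
clock 12: out=0, reg = 0xC54C0

0xC54C0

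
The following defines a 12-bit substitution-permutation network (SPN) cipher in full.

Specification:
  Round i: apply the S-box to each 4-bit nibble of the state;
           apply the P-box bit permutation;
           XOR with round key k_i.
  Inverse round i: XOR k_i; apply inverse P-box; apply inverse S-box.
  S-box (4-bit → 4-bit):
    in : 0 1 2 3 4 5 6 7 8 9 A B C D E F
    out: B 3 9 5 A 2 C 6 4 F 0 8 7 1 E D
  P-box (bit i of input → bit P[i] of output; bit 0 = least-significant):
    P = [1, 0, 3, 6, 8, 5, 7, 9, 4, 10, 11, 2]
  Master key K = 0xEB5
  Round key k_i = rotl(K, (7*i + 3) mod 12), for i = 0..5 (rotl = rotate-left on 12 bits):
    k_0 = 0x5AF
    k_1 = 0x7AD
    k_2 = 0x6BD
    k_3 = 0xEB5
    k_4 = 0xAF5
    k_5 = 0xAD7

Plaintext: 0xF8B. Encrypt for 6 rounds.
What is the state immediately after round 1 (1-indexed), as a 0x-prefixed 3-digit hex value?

0xD7B

s_0 = plaintext = 0xF8B
s_1 = Round(s_0, k_0) = 0xD7B
s_2 = Round(s_1, k_1) = 0x75D
s_3 = Round(s_2, k_2) = 0xA9F
s_4 = Round(s_3, k_3) = 0xD5F
s_5 = Round(s_4, k_4) = 0xA8F
s_6 = Round(s_5, k_5) = 0xA1D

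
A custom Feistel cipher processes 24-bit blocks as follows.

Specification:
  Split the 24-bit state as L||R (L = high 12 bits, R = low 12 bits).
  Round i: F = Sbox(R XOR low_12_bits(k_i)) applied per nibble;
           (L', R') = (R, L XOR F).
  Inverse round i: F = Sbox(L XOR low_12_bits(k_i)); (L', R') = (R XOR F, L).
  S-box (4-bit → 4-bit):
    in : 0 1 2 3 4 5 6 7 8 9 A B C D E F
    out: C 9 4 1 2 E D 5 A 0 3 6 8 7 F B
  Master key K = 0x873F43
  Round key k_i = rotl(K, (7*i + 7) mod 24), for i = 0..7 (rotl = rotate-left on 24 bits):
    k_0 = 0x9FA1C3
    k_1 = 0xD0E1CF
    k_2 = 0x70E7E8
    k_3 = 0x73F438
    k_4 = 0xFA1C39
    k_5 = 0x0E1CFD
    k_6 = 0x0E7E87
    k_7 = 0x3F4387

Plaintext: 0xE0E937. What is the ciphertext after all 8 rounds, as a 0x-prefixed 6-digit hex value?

s_0 = plaintext = 0xE0E937
s_1 = Round(s_0, k_0) = 0x9374BC
s_2 = Round(s_1, k_1) = 0x4BC766
s_3 = Round(s_2, k_2) = 0x766813
s_4 = Round(s_3, k_3) = 0x813F20
s_5 = Round(s_4, k_4) = 0xF20983
s_6 = Round(s_5, k_5) = 0x98317F
s_7 = Round(s_6, k_6) = 0x17F239
s_8 = Round(s_7, k_7) = 0x239810

0x239810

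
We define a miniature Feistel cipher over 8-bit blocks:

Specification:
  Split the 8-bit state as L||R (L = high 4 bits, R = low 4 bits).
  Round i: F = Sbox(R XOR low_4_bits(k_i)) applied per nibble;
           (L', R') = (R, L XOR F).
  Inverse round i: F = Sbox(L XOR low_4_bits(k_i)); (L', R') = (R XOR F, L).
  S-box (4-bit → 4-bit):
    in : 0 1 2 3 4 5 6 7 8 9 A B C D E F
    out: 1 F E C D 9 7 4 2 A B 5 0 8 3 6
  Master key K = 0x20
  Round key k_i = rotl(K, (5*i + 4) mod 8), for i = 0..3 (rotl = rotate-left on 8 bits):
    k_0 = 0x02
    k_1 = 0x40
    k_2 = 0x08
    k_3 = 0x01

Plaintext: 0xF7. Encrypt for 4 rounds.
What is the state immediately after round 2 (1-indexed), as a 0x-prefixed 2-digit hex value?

0x60

s_0 = plaintext = 0xF7
s_1 = Round(s_0, k_0) = 0x76
s_2 = Round(s_1, k_1) = 0x60
s_3 = Round(s_2, k_2) = 0x04
s_4 = Round(s_3, k_3) = 0x49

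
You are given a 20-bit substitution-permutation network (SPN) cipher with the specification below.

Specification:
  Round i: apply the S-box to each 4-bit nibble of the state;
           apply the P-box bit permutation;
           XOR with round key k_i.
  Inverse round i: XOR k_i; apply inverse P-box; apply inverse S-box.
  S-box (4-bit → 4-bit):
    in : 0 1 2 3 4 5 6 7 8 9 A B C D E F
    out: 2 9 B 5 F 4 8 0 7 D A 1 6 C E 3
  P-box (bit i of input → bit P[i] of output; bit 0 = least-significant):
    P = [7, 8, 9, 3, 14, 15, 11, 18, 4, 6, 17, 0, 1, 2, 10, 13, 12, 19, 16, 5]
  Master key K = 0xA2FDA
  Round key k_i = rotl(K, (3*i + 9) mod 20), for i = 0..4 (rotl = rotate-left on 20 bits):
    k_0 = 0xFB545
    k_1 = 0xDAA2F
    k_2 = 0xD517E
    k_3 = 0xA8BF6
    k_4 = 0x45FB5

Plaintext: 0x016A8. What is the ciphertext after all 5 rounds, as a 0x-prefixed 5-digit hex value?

0x2DD80

s_0 = plaintext = 0x016A8
s_1 = Round(s_0, k_0) = 0x316C6
s_2 = Round(s_1, k_1) = 0xC1224
s_3 = Round(s_2, k_2) = 0x0B2A5
s_4 = Round(s_3, k_3) = 0x609A5
s_5 = Round(s_4, k_4) = 0x2DD80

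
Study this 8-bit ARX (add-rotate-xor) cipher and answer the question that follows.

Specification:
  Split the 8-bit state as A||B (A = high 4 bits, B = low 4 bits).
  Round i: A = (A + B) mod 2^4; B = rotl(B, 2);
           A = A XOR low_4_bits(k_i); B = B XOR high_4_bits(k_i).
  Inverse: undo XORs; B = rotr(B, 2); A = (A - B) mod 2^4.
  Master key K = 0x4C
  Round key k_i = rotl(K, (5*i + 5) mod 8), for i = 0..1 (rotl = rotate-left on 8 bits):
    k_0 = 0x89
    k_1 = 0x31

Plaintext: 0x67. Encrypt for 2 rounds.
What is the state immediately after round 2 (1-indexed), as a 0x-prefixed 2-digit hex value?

0x86

s_0 = plaintext = 0x67
s_1 = Round(s_0, k_0) = 0x45
s_2 = Round(s_1, k_1) = 0x86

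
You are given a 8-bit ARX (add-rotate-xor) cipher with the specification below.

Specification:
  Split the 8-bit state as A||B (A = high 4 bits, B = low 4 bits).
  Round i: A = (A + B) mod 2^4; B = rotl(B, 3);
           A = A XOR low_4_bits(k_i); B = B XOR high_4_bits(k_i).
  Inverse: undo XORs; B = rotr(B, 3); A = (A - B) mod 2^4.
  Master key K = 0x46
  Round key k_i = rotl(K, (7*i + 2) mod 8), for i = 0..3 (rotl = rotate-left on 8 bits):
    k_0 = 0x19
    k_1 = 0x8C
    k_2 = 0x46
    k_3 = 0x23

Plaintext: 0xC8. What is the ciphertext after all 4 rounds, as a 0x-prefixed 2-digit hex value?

s_0 = plaintext = 0xC8
s_1 = Round(s_0, k_0) = 0xD5
s_2 = Round(s_1, k_1) = 0xE2
s_3 = Round(s_2, k_2) = 0x65
s_4 = Round(s_3, k_3) = 0x88

0x88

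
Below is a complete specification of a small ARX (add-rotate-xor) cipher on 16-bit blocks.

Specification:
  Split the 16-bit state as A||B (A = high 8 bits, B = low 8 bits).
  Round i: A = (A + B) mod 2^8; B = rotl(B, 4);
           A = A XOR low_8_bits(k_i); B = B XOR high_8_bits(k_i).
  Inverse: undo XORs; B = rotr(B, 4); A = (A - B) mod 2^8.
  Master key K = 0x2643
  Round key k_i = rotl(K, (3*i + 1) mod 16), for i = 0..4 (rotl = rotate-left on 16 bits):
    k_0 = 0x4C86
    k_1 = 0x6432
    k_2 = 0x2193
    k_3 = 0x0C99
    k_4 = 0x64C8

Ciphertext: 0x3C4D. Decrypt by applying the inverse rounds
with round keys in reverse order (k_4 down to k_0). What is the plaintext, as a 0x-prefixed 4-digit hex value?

0x932C

s_0 = ciphertext = 0x3C4D
s_1 = InvRound(s_0, k_4) = 0x6292
s_2 = InvRound(s_1, k_3) = 0x12E9
s_3 = InvRound(s_2, k_2) = 0xF58C
s_4 = InvRound(s_3, k_1) = 0x398E
s_5 = InvRound(s_4, k_0) = 0x932C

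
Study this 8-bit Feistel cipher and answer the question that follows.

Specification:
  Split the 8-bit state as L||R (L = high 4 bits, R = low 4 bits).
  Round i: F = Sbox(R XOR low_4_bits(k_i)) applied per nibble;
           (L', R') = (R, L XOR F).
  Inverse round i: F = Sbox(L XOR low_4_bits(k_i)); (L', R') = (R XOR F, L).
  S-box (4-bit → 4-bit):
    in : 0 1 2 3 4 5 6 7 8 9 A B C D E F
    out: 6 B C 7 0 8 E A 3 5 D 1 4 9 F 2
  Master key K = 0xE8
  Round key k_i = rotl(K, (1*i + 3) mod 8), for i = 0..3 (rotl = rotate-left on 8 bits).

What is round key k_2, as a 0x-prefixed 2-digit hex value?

K = 0xE8
k_0 = rotl(K, (1*0+3) mod 8) = rotl(K, 3) = 0x47
k_1 = rotl(K, (1*1+3) mod 8) = rotl(K, 4) = 0x8E
k_2 = rotl(K, (1*2+3) mod 8) = rotl(K, 5) = 0x1D

0x1D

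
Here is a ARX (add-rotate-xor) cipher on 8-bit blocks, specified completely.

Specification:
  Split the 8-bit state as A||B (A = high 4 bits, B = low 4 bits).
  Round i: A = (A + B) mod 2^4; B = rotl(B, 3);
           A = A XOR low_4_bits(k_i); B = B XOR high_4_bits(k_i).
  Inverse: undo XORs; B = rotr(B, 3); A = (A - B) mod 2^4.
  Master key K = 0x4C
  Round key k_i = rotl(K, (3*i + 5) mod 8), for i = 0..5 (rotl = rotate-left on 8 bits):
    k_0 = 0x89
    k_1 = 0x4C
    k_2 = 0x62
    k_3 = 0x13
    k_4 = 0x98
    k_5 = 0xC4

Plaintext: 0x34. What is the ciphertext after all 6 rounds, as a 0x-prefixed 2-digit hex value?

s_0 = plaintext = 0x34
s_1 = Round(s_0, k_0) = 0xEA
s_2 = Round(s_1, k_1) = 0x41
s_3 = Round(s_2, k_2) = 0x7E
s_4 = Round(s_3, k_3) = 0x66
s_5 = Round(s_4, k_4) = 0x4A
s_6 = Round(s_5, k_5) = 0xA9

0xA9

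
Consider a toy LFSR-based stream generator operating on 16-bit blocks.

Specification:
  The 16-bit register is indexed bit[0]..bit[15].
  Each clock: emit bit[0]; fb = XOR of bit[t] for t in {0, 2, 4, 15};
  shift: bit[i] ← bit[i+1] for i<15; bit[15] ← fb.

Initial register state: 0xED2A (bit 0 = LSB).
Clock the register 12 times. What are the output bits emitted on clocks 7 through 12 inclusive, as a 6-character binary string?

001011

reg_0 = 0xED2A
clock 1: out=0, reg = 0xF695
clock 2: out=1, reg = 0x7B4A
clock 3: out=0, reg = 0x3DA5
clock 4: out=1, reg = 0x1ED2
clock 5: out=0, reg = 0x8F69
clock 6: out=1, reg = 0x47B4
clock 7: out=0, reg = 0x23DA
clock 8: out=0, reg = 0x91ED
clock 9: out=1, reg = 0xC8F6
clock 10: out=0, reg = 0xE47B
clock 11: out=1, reg = 0xF23D
clock 12: out=1, reg = 0x791E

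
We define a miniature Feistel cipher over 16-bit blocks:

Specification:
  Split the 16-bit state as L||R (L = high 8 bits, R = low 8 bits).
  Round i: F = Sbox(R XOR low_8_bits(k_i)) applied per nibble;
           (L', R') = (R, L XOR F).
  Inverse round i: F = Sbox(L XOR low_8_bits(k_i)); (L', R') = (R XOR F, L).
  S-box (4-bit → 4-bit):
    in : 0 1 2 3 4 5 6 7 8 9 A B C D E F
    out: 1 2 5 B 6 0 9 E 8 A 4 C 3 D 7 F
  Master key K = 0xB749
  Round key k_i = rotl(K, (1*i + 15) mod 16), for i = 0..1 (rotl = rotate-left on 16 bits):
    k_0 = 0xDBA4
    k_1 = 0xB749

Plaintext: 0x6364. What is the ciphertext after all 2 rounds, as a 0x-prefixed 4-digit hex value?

0x5248

s_0 = plaintext = 0x6364
s_1 = Round(s_0, k_0) = 0x6452
s_2 = Round(s_1, k_1) = 0x5248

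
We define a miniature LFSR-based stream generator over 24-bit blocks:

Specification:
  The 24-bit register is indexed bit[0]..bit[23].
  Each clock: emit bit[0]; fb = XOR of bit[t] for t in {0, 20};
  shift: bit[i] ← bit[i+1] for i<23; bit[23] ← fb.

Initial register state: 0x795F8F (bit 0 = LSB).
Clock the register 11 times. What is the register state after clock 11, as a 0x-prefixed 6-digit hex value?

0xE10F2B

reg_0 = 0x795F8F
clock 1: out=1, reg = 0x3CAFC7
clock 2: out=1, reg = 0x1E57E3
clock 3: out=1, reg = 0x0F2BF1
clock 4: out=1, reg = 0x8795F8
clock 5: out=0, reg = 0x43CAFC
clock 6: out=0, reg = 0x21E57E
clock 7: out=0, reg = 0x10F2BF
clock 8: out=1, reg = 0x08795F
clock 9: out=1, reg = 0x843CAF
clock 10: out=1, reg = 0xC21E57
clock 11: out=1, reg = 0xE10F2B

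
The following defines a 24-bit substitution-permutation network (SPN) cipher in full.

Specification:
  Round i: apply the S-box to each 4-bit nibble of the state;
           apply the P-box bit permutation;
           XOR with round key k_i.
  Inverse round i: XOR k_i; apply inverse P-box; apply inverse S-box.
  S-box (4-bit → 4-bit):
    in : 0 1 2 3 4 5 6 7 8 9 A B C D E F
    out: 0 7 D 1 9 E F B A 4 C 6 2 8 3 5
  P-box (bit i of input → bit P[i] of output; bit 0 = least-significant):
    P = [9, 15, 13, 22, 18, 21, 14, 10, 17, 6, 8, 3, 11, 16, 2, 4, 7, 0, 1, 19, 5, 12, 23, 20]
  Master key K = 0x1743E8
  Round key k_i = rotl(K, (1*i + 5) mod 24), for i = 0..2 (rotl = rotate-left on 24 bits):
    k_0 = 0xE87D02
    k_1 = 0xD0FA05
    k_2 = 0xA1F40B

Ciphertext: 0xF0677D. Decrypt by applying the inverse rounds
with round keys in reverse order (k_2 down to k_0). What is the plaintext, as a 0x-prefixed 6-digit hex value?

0x8E0785

s_0 = ciphertext = 0xF0677D
s_1 = InvRound(s_0, k_2) = 0x795B07
s_2 = InvRound(s_1, k_1) = 0x9AC9CB
s_3 = InvRound(s_2, k_0) = 0x8E0785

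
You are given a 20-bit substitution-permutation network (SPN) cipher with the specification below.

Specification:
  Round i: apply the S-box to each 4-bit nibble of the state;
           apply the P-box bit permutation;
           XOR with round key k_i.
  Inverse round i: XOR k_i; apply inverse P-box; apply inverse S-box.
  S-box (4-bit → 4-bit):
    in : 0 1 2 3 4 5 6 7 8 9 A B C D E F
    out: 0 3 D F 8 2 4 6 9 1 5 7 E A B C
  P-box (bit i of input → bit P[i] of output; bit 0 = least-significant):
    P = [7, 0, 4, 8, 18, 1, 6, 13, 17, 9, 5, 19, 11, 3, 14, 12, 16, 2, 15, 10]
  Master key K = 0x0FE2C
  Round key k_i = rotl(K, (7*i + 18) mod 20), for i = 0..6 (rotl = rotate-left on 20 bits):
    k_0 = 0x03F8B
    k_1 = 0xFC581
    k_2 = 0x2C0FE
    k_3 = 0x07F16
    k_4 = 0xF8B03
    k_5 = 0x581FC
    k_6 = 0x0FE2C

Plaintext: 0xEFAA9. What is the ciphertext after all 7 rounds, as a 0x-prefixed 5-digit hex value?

0xFE3F4

s_0 = plaintext = 0xEFAA9
s_1 = Round(s_0, k_0) = 0x76B6F
s_2 = Round(s_1, k_1) = 0xD06F5
s_3 = Round(s_2, k_2) = 0x2E49B
s_4 = Round(s_3, k_3) = 0xDE38F
s_5 = Round(s_4, k_4) = 0x1B43F
s_6 = Round(s_5, k_5) = 0x8E8A2
s_7 = Round(s_6, k_6) = 0xFE3F4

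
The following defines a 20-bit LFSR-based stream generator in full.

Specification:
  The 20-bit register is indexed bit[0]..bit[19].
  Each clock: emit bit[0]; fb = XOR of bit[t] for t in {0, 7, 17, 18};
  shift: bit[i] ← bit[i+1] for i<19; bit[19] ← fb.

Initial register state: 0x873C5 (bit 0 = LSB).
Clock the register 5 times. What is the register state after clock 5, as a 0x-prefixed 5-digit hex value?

0xA439E

reg_0 = 0x873C5
clock 1: out=1, reg = 0x439E2
clock 2: out=0, reg = 0x21CF1
clock 3: out=1, reg = 0x90E78
clock 4: out=0, reg = 0x4873C
clock 5: out=0, reg = 0xA439E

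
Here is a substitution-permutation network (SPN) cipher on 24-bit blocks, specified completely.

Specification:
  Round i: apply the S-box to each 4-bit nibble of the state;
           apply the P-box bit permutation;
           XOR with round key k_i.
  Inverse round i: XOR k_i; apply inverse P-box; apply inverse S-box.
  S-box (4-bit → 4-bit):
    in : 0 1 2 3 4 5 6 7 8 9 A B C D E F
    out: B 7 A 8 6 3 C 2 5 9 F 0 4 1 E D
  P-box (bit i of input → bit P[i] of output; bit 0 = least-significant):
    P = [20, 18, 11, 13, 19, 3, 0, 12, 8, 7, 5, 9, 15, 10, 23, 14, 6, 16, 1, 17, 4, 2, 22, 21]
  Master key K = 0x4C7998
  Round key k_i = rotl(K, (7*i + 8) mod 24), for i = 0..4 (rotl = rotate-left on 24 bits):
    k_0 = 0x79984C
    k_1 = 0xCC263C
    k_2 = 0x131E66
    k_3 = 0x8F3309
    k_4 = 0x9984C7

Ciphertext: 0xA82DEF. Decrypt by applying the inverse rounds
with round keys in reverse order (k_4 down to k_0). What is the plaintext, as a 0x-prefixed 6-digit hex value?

s_0 = ciphertext = 0xA82DEF
s_1 = InvRound(s_0, k_4) = 0x37D87F
s_2 = InvRound(s_1, k_3) = 0x08FFDF
s_3 = InvRound(s_2, k_2) = 0xD29119
s_4 = InvRound(s_3, k_1) = 0x735FF0
s_5 = InvRound(s_4, k_0) = 0x530A5B

0x530A5B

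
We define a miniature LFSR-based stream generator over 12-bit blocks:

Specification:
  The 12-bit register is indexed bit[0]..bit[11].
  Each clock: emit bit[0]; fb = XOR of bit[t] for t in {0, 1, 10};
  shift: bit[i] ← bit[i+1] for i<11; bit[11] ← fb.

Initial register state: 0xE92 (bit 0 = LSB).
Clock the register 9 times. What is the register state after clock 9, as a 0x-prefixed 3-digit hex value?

reg_0 = 0xE92
clock 1: out=0, reg = 0x749
clock 2: out=1, reg = 0x3A4
clock 3: out=0, reg = 0x1D2
clock 4: out=0, reg = 0x8E9
clock 5: out=1, reg = 0xC74
clock 6: out=0, reg = 0xE3A
clock 7: out=0, reg = 0x71D
clock 8: out=1, reg = 0x38E
clock 9: out=0, reg = 0x9C7

0x9C7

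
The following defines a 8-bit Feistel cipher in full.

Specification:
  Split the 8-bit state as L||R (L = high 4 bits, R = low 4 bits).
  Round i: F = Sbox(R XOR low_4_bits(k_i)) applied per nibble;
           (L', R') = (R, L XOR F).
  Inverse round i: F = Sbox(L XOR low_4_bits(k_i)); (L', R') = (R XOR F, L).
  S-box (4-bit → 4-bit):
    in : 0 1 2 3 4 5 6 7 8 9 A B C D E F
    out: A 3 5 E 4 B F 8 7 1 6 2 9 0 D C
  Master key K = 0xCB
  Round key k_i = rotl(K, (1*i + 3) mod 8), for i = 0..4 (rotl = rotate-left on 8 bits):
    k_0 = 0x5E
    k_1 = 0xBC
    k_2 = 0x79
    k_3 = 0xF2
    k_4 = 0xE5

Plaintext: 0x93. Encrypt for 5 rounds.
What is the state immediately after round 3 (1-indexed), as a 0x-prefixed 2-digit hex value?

s_0 = plaintext = 0x93
s_1 = Round(s_0, k_0) = 0x39
s_2 = Round(s_1, k_1) = 0x98
s_3 = Round(s_2, k_2) = 0x8A
s_4 = Round(s_3, k_3) = 0xAF
s_5 = Round(s_4, k_4) = 0xFC

0x8A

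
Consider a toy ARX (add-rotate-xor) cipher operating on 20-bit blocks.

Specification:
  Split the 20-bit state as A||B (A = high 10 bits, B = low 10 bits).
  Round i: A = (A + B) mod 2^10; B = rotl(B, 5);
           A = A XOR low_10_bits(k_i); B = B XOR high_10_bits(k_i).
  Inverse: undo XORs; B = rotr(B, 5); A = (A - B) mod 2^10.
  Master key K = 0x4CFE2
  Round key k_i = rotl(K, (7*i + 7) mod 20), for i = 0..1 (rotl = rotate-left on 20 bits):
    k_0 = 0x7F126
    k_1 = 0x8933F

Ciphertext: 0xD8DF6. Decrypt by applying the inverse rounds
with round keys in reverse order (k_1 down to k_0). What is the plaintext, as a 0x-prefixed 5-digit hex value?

s_0 = ciphertext = 0xD8DF6
s_1 = InvRound(s_0, k_1) = 0x7FA5E
s_2 = InvRound(s_1, k_0) = 0x1EC5D

0x1EC5D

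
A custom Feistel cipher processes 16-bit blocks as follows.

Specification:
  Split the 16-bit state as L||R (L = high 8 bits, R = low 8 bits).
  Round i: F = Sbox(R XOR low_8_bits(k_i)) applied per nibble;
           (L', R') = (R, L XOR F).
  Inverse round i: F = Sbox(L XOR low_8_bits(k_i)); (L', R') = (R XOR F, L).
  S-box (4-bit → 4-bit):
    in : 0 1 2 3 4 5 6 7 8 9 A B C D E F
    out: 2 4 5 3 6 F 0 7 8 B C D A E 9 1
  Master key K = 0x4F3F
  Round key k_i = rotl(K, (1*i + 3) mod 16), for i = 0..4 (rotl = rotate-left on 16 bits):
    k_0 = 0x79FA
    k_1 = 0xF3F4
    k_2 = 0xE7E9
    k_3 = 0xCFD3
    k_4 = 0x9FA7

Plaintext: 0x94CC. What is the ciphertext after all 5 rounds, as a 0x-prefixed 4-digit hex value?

0x8C1E

s_0 = plaintext = 0x94CC
s_1 = Round(s_0, k_0) = 0xCCA4
s_2 = Round(s_1, k_1) = 0xA43E
s_3 = Round(s_2, k_2) = 0x3E43
s_4 = Round(s_3, k_3) = 0x438C
s_5 = Round(s_4, k_4) = 0x8C1E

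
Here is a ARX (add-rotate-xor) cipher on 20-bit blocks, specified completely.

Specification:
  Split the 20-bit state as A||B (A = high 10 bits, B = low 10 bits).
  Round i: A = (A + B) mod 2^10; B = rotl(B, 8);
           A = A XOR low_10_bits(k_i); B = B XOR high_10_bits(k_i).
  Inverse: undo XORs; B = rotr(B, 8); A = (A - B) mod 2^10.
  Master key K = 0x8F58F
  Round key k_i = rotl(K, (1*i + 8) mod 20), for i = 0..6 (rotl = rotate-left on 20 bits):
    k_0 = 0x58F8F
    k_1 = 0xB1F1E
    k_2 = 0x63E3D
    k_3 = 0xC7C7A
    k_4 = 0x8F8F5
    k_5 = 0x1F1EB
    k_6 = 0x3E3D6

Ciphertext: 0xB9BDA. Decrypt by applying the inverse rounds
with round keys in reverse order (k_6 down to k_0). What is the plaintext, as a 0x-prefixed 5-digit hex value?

s_0 = ciphertext = 0xB9BDA
s_1 = InvRound(s_0, k_6) = 0x2948B
s_2 = InvRound(s_1, k_5) = 0x5CBDC
s_3 = InvRound(s_2, k_4) = 0x7FB89
s_4 = InvRound(s_3, k_3) = 0xCB258
s_5 = InvRound(s_4, k_2) = 0x6CB5F
s_6 = InvRound(s_5, k_1) = 0x12E61
s_7 = InvRound(s_6, k_0) = 0xEE40B

0xEE40B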